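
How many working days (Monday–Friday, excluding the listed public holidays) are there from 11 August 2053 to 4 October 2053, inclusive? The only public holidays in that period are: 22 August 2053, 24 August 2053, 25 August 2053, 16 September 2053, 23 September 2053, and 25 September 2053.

35

11 August 2053 is a Monday.
The range spans 55 days (inclusive of both endpoints).
55 = 7 × 7 + 6, so there are 7 full weeks plus 6 extra days.
Each full week contributes 5 weekdays (Mon–Fri): 7 × 5 = 35.
The 6 extra days are Monday, Tuesday, Wednesday, Thursday, Friday, Saturday — 5 of them qualify.
Total: 35 + 5 = 40.
Holidays: 22 August 2053 (Fri); 24 August 2053 (Sun); 25 August 2053 (Mon); 16 September 2053 (Tue); 23 September 2053 (Tue); 25 September 2053 (Thu).
5 of the 6 holidays fall on weekdays; the rest are weekends and were already excluded.
Business days: 40 − 5 = 35.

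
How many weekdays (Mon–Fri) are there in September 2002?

21 weekdays

Sep 1, 2002 is a Sunday.
That's 30 days from start to end, counting both.
30 = 7 × 4 + 2, so there are 4 full weeks plus 2 extra days.
Each full week contributes 5 weekdays (Mon–Fri): 4 × 5 = 20.
The 2 extra days are Sunday, Monday — 1 of them qualifies.
Total: 20 + 1 = 21.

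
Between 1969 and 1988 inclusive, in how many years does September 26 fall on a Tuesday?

2

Day of week of September 26 in each year:
1969: Fri, 1970: Sat, 1971: Sun, 1972: Tue ✓, 1973: Wed, 1974: Thu, 1975: Fri, 1976: Sun, 1977: Mon, 1978: Tue ✓, 1979: Wed, 1980: Fri, 1981: Sat, 1982: Sun, 1983: Mon, 1984: Wed, 1985: Thu, 1986: Fri, 1987: Sat, 1988: Mon
Tuesdays: 1972, 1978.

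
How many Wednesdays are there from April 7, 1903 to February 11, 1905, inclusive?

97 Wednesdays

April 7, 1903 is a Tuesday.
From April 7, 1903 to February 11, 1905 is 677 days inclusive.
677 = 7 × 96 + 5, so there are 96 full weeks plus 5 extra days.
Each full week contributes one Wednesday: 96 so far.
The 5 extra days are Tuesday, Wednesday, Thursday, Friday, Saturday — 1 of them qualifies.
Total: 96 + 1 = 97.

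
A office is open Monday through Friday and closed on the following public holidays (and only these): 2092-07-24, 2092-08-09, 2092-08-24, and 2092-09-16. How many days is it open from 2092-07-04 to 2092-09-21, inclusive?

54 business days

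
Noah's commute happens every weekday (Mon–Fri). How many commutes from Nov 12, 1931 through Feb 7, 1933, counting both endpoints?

324 weekdays

Nov 12, 1931 is a Thursday.
The range spans 454 days (inclusive of both endpoints).
454 = 7 × 64 + 6, so there are 64 full weeks plus 6 extra days.
Each full week contributes 5 weekdays (Mon–Fri): 64 × 5 = 320.
The 6 extra days are Thu, Fri, Sat, Sun, Mon, Tue — 4 of them qualify.
Total: 320 + 4 = 324.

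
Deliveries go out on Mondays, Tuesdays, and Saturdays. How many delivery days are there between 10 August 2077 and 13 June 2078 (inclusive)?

132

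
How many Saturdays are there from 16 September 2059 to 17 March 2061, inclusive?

16 September 2059 is a Tuesday.
That's 549 days from start to end, counting both.
549 = 7 × 78 + 3, so there are 78 full weeks plus 3 extra days.
Each full week contributes one Saturday: 78 so far.
The 3 extra days are Tuesday, Wednesday, Thursday — none qualify.
Total: 78 + 0 = 78.

78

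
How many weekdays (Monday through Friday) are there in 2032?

2032-01-01 is a Thursday.
From 2032-01-01 to 2032-12-31 is 366 days inclusive.
366 = 7 × 52 + 2, so there are 52 full weeks plus 2 extra days.
Each full week contributes 5 weekdays (Mon–Fri): 52 × 5 = 260.
The 2 extra days are Thu, Fri — 2 of them qualify.
Total: 260 + 2 = 262.

262 weekdays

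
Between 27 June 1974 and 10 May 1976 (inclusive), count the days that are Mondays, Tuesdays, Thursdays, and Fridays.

391

27 June 1974 is a Thursday.
The range spans 684 days (inclusive of both endpoints).
684 = 7 × 97 + 5, so there are 97 full weeks plus 5 extra days.
Each full week contributes 4 days from the set (Mon, Tue, Thu, Fri): 97 × 4 = 388.
The 5 extra days are Thursday, Friday, Saturday, Sunday, Monday — 3 of them qualify.
Total: 388 + 3 = 391.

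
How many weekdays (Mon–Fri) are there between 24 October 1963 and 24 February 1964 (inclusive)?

88 weekdays

24 October 1963 is a Thursday.
The range spans 124 days (inclusive of both endpoints).
124 = 7 × 17 + 5, so there are 17 full weeks plus 5 extra days.
Each full week contributes 5 weekdays (Mon–Fri): 17 × 5 = 85.
The 5 extra days are Thursday, Friday, Saturday, Sunday, Monday — 3 of them qualify.
Total: 85 + 3 = 88.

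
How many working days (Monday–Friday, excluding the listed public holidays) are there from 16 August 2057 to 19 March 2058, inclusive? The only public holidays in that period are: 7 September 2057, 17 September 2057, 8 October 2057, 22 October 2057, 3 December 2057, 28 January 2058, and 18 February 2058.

16 August 2057 is a Thursday.
The range spans 216 days (inclusive of both endpoints).
216 = 7 × 30 + 6, so there are 30 full weeks plus 6 extra days.
Each full week contributes 5 weekdays (Mon–Fri): 30 × 5 = 150.
The 6 extra days are Thu, Fri, Sat, Sun, Mon, Tue — 4 of them qualify.
Total: 150 + 4 = 154.
Holidays: 7 September 2057 (Fri); 17 September 2057 (Mon); 8 October 2057 (Mon); 22 October 2057 (Mon); 3 December 2057 (Mon); 28 January 2058 (Mon); 18 February 2058 (Mon).
All 7 holidays fall on weekdays, so subtract 7.
Business days: 154 − 7 = 147.

147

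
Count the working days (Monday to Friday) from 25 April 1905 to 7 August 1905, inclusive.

25 April 1905 is a Tuesday.
The range spans 105 days (inclusive of both endpoints).
105 = 7 × 15, so the span is exactly 15 full weeks.
Each full week contributes 5 weekdays (Mon–Fri): 15 × 5 = 75.
Total: 75.

75 weekdays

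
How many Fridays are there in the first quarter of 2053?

13

January 1, 2053 is a Wednesday.
The range spans 90 days (inclusive of both endpoints).
90 = 7 × 12 + 6, so there are 12 full weeks plus 6 extra days.
Each full week contributes one Friday: 12 so far.
The 6 extra days are Wednesday, Thursday, Friday, Saturday, Sunday, Monday — 1 of them qualifies.
Total: 12 + 1 = 13.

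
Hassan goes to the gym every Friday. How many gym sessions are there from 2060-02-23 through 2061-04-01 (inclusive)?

58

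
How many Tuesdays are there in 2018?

2018-01-01 is a Monday.
From 2018-01-01 to 2018-12-31 is 365 days inclusive.
365 = 7 × 52 + 1, so there are 52 full weeks plus 1 extra day.
Each full week contributes one Tuesday: 52 so far.
The 1 extra day is Monday — none qualify.
Total: 52 + 0 = 52.

52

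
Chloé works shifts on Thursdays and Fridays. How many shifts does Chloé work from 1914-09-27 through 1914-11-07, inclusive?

12

1914-09-27 is a Sunday.
The range spans 42 days (inclusive of both endpoints).
42 = 7 × 6, so the span is exactly 6 full weeks.
Each full week contributes 2 days from the set (Thu, Fri): 6 × 2 = 12.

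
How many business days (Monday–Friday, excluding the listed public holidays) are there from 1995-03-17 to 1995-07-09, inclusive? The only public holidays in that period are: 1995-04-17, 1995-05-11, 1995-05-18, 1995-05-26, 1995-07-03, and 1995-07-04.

75

1995-03-17 is a Friday.
The range spans 115 days (inclusive of both endpoints).
115 = 7 × 16 + 3, so there are 16 full weeks plus 3 extra days.
Each full week contributes 5 weekdays (Mon–Fri): 16 × 5 = 80.
The 3 extra days are Friday, Saturday, Sunday — 1 of them qualifies.
Total: 80 + 1 = 81.
Holidays: 1995-04-17 (Mon); 1995-05-11 (Thu); 1995-05-18 (Thu); 1995-05-26 (Fri); 1995-07-03 (Mon); 1995-07-04 (Tue).
All 6 holidays fall on weekdays, so subtract 6.
Business days: 81 − 6 = 75.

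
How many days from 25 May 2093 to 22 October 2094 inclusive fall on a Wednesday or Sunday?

147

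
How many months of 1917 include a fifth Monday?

5

A month has five Mondays exactly when Monday falls within its first (length − 28) days.
Jan: 31 days, starts Mon → 5 of Mon, Tue, Wed ✓
Feb: 28 days, starts Thu → 5 of (none)
Mar: 31 days, starts Thu → 5 of Thu, Fri, Sat
Apr: 30 days, starts Sun → 5 of Sun, Mon ✓
May: 31 days, starts Tue → 5 of Tue, Wed, Thu
Jun: 30 days, starts Fri → 5 of Fri, Sat
Jul: 31 days, starts Sun → 5 of Sun, Mon, Tue ✓
Aug: 31 days, starts Wed → 5 of Wed, Thu, Fri
Sep: 30 days, starts Sat → 5 of Sat, Sun
Oct: 31 days, starts Mon → 5 of Mon, Tue, Wed ✓
Nov: 30 days, starts Thu → 5 of Thu, Fri
Dec: 31 days, starts Sat → 5 of Sat, Sun, Mon ✓
Months with five Mondays: Jan, Apr, Jul, Oct, Dec.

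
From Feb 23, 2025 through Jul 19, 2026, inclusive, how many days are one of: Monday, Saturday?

Feb 23, 2025 is a Sunday.
From Feb 23, 2025 to Jul 19, 2026 is 512 days inclusive.
512 = 7 × 73 + 1, so there are 73 full weeks plus 1 extra day.
Each full week contributes 2 days from the set (Mon, Sat): 73 × 2 = 146.
The 1 extra day is Sun — none qualify.
Total: 146 + 0 = 146.

146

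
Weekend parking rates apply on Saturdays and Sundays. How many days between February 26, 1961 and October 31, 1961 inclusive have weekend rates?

February 26, 1961 is a Sunday.
That's 248 days from start to end, counting both.
248 = 7 × 35 + 3, so there are 35 full weeks plus 3 extra days.
Each full week contributes 2 weekend days (Sat, Sun): 35 × 2 = 70.
The 3 extra days are Sun, Mon, Tue — 1 of them qualifies.
Total: 70 + 1 = 71.

71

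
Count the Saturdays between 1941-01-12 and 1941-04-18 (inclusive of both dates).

1941-01-12 is a Sunday.
The range spans 97 days (inclusive of both endpoints).
97 = 7 × 13 + 6, so there are 13 full weeks plus 6 extra days.
Each full week contributes one Saturday: 13 so far.
The 6 extra days are Sunday, Monday, Tuesday, Wednesday, Thursday, Friday — none qualify.
Total: 13 + 0 = 13.

13 Saturdays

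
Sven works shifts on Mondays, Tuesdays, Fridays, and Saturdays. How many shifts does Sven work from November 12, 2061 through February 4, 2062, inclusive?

49

November 12, 2061 is a Saturday.
The range spans 85 days (inclusive of both endpoints).
85 = 7 × 12 + 1, so there are 12 full weeks plus 1 extra day.
Each full week contributes 4 days from the set (Mon, Tue, Fri, Sat): 12 × 4 = 48.
The 1 extra day is Saturday — 1 of them qualifies.
Total: 48 + 1 = 49.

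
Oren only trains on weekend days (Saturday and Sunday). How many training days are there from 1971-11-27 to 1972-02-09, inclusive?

22

1971-11-27 is a Saturday.
The range spans 75 days (inclusive of both endpoints).
75 = 7 × 10 + 5, so there are 10 full weeks plus 5 extra days.
Each full week contributes 2 weekend days (Sat, Sun): 10 × 2 = 20.
The 5 extra days are Saturday, Sunday, Monday, Tuesday, Wednesday — 2 of them qualify.
Total: 20 + 2 = 22.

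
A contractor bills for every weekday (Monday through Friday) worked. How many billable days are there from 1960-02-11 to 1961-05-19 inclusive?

332 weekdays

1960-02-11 is a Thursday.
From 1960-02-11 to 1961-05-19 is 464 days inclusive.
464 = 7 × 66 + 2, so there are 66 full weeks plus 2 extra days.
Each full week contributes 5 weekdays (Mon–Fri): 66 × 5 = 330.
The 2 extra days are Thu, Fri — 2 of them qualify.
Total: 330 + 2 = 332.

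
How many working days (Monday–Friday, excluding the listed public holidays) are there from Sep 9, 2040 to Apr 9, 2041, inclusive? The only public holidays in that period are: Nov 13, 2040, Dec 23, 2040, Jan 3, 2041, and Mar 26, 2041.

149

Sep 9, 2040 is a Sunday.
That's 213 days from start to end, counting both.
213 = 7 × 30 + 3, so there are 30 full weeks plus 3 extra days.
Each full week contributes 5 weekdays (Mon–Fri): 30 × 5 = 150.
The 3 extra days are Sunday, Monday, Tuesday — 2 of them qualify.
Total: 150 + 2 = 152.
Holidays: Nov 13, 2040 (Tue); Dec 23, 2040 (Sun); Jan 3, 2041 (Thu); Mar 26, 2041 (Tue).
3 of the 4 holidays fall on weekdays; the rest are weekends and were already excluded.
Business days: 152 − 3 = 149.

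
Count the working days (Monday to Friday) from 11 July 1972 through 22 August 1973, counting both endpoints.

11 July 1972 is a Tuesday.
The range spans 408 days (inclusive of both endpoints).
408 = 7 × 58 + 2, so there are 58 full weeks plus 2 extra days.
Each full week contributes 5 weekdays (Mon–Fri): 58 × 5 = 290.
The 2 extra days are Tuesday, Wednesday — 2 of them qualify.
Total: 290 + 2 = 292.

292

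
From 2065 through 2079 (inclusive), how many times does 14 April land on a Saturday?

2

Day of week of April 14 in each year:
2065: Tue, 2066: Wed, 2067: Thu, 2068: Sat ✓, 2069: Sun, 2070: Mon, 2071: Tue, 2072: Thu, 2073: Fri, 2074: Sat ✓, 2075: Sun, 2076: Tue, 2077: Wed, 2078: Thu, 2079: Fri
Saturdays: 2068, 2074.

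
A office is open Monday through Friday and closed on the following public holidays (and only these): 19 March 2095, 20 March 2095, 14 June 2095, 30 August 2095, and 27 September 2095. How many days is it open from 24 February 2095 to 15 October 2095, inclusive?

164

24 February 2095 is a Thursday.
From 24 February 2095 to 15 October 2095 is 234 days inclusive.
234 = 7 × 33 + 3, so there are 33 full weeks plus 3 extra days.
Each full week contributes 5 weekdays (Mon–Fri): 33 × 5 = 165.
The 3 extra days are Thursday, Friday, Saturday — 2 of them qualify.
Total: 165 + 2 = 167.
Holidays: 19 March 2095 (Sat); 20 March 2095 (Sun); 14 June 2095 (Tue); 30 August 2095 (Tue); 27 September 2095 (Tue).
3 of the 5 holidays fall on weekdays; the rest are weekends and were already excluded.
Business days: 167 − 3 = 164.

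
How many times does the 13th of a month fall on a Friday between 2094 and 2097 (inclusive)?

7

Friday-the-13ths by year:
2094: Aug
2095: May
2096: Jan, Apr, Jul
2097: Sep, Dec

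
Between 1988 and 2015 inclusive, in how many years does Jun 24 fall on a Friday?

Day of week of June 24 in each year:
1988: Fri ✓, 1989: Sat, 1990: Sun, 1991: Mon, 1992: Wed, 1993: Thu, 1994: Fri ✓, 1995: Sat, 1996: Mon, 1997: Tue, 1998: Wed, 1999: Thu, 2000: Sat, 2001: Sun, 2002: Mon, 2003: Tue, 2004: Thu, 2005: Fri ✓, 2006: Sat, 2007: Sun, 2008: Tue, 2009: Wed, 2010: Thu, 2011: Fri ✓, 2012: Sun, 2013: Mon, 2014: Tue, 2015: Wed
Fridays: 1988, 1994, 2005, 2011.

4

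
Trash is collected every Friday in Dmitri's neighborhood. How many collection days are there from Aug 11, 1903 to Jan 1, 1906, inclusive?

Aug 11, 1903 is a Tuesday.
That's 875 days from start to end, counting both.
875 = 7 × 125, so the span is exactly 125 full weeks.
Each full week contributes one Friday: 125 so far.
Total: 125.

125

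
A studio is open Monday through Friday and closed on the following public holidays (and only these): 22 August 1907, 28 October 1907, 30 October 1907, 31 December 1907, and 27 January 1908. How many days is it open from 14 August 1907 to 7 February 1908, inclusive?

123 business days

14 August 1907 is a Wednesday.
From 14 August 1907 to 7 February 1908 is 178 days inclusive.
178 = 7 × 25 + 3, so there are 25 full weeks plus 3 extra days.
Each full week contributes 5 weekdays (Mon–Fri): 25 × 5 = 125.
The 3 extra days are Wednesday, Thursday, Friday — 3 of them qualify.
Total: 125 + 3 = 128.
Holidays: 22 August 1907 (Thu); 28 October 1907 (Mon); 30 October 1907 (Wed); 31 December 1907 (Tue); 27 January 1908 (Mon).
All 5 holidays fall on weekdays, so subtract 5.
Business days: 128 − 5 = 123.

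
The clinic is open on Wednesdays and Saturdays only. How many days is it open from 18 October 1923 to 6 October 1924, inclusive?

101

18 October 1923 is a Thursday.
That's 355 days from start to end, counting both.
355 = 7 × 50 + 5, so there are 50 full weeks plus 5 extra days.
Each full week contributes 2 days from the set (Wed, Sat): 50 × 2 = 100.
The 5 extra days are Thursday, Friday, Saturday, Sunday, Monday — 1 of them qualifies.
Total: 100 + 1 = 101.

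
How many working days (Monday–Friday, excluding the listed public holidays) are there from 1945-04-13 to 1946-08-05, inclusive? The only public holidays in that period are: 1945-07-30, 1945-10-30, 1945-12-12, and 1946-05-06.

1945-04-13 is a Friday.
From 1945-04-13 to 1946-08-05 is 480 days inclusive.
480 = 7 × 68 + 4, so there are 68 full weeks plus 4 extra days.
Each full week contributes 5 weekdays (Mon–Fri): 68 × 5 = 340.
The 4 extra days are Friday, Saturday, Sunday, Monday — 2 of them qualify.
Total: 340 + 2 = 342.
Holidays: 1945-07-30 (Mon); 1945-10-30 (Tue); 1945-12-12 (Wed); 1946-05-06 (Mon).
All 4 holidays fall on weekdays, so subtract 4.
Business days: 342 − 4 = 338.

338 working days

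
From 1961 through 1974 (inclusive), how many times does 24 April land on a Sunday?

Day of week of April 24 in each year:
1961: Mon, 1962: Tue, 1963: Wed, 1964: Fri, 1965: Sat, 1966: Sun ✓, 1967: Mon, 1968: Wed, 1969: Thu, 1970: Fri, 1971: Sat, 1972: Mon, 1973: Tue, 1974: Wed
Sundays: 1966.

1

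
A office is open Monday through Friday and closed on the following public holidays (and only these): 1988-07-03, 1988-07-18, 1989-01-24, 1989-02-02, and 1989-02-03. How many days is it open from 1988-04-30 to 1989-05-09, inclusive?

1988-04-30 is a Saturday.
That's 375 days from start to end, counting both.
375 = 7 × 53 + 4, so there are 53 full weeks plus 4 extra days.
Each full week contributes 5 weekdays (Mon–Fri): 53 × 5 = 265.
The 4 extra days are Sat, Sun, Mon, Tue — 2 of them qualify.
Total: 265 + 2 = 267.
Holidays: 1988-07-03 (Sun); 1988-07-18 (Mon); 1989-01-24 (Tue); 1989-02-02 (Thu); 1989-02-03 (Fri).
4 of the 5 holidays fall on weekdays; the rest are weekends and were already excluded.
Business days: 267 − 4 = 263.

263 working days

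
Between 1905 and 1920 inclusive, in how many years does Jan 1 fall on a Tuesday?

Day of week of January 1 in each year:
1905: Sun, 1906: Mon, 1907: Tue ✓, 1908: Wed, 1909: Fri, 1910: Sat, 1911: Sun, 1912: Mon, 1913: Wed, 1914: Thu, 1915: Fri, 1916: Sat, 1917: Mon, 1918: Tue ✓, 1919: Wed, 1920: Thu
Tuesdays: 1907, 1918.

2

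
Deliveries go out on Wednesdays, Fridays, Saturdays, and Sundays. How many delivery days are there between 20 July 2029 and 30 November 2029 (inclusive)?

77

20 July 2029 is a Friday.
The range spans 134 days (inclusive of both endpoints).
134 = 7 × 19 + 1, so there are 19 full weeks plus 1 extra day.
Each full week contributes 4 days from the set (Wed, Fri, Sat, Sun): 19 × 4 = 76.
The 1 extra day is Fri — 1 of them qualifies.
Total: 76 + 1 = 77.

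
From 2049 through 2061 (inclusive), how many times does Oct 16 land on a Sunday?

2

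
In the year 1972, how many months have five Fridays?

4

A month has five Fridays exactly when Friday falls within its first (length − 28) days.
Jan: 31 days, starts Sat → 5 of Sat, Sun, Mon
Feb: 29 days, starts Tue → 5 of Tue
Mar: 31 days, starts Wed → 5 of Wed, Thu, Fri ✓
Apr: 30 days, starts Sat → 5 of Sat, Sun
May: 31 days, starts Mon → 5 of Mon, Tue, Wed
Jun: 30 days, starts Thu → 5 of Thu, Fri ✓
Jul: 31 days, starts Sat → 5 of Sat, Sun, Mon
Aug: 31 days, starts Tue → 5 of Tue, Wed, Thu
Sep: 30 days, starts Fri → 5 of Fri, Sat ✓
Oct: 31 days, starts Sun → 5 of Sun, Mon, Tue
Nov: 30 days, starts Wed → 5 of Wed, Thu
Dec: 31 days, starts Fri → 5 of Fri, Sat, Sun ✓
Months with five Fridays: Mar, Jun, Sep, Dec.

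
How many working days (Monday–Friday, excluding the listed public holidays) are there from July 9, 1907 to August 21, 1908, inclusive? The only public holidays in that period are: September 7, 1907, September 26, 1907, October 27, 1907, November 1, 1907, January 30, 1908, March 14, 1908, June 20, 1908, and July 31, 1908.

July 9, 1907 is a Tuesday.
The range spans 410 days (inclusive of both endpoints).
410 = 7 × 58 + 4, so there are 58 full weeks plus 4 extra days.
Each full week contributes 5 weekdays (Mon–Fri): 58 × 5 = 290.
The 4 extra days are Tue, Wed, Thu, Fri — 4 of them qualify.
Total: 290 + 4 = 294.
Holidays: September 7, 1907 (Sat); September 26, 1907 (Thu); October 27, 1907 (Sun); November 1, 1907 (Fri); January 30, 1908 (Thu); March 14, 1908 (Sat); June 20, 1908 (Sat); July 31, 1908 (Fri).
4 of the 8 holidays fall on weekdays; the rest are weekends and were already excluded.
Business days: 294 − 4 = 290.

290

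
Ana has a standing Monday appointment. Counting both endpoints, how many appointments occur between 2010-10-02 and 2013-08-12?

150 Mondays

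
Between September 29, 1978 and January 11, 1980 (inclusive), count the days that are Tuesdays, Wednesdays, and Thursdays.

201

September 29, 1978 is a Friday.
That's 470 days from start to end, counting both.
470 = 7 × 67 + 1, so there are 67 full weeks plus 1 extra day.
Each full week contributes 3 days from the set (Tue, Wed, Thu): 67 × 3 = 201.
The 1 extra day is Fri — none qualify.
Total: 201 + 0 = 201.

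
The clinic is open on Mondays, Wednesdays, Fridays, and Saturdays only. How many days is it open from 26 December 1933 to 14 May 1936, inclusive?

26 December 1933 is a Tuesday.
That's 871 days from start to end, counting both.
871 = 7 × 124 + 3, so there are 124 full weeks plus 3 extra days.
Each full week contributes 4 days from the set (Mon, Wed, Fri, Sat): 124 × 4 = 496.
The 3 extra days are Tuesday, Wednesday, Thursday — 1 of them qualifies.
Total: 496 + 1 = 497.

497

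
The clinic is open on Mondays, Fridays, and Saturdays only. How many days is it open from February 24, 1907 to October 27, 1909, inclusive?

418

February 24, 1907 is a Sunday.
From February 24, 1907 to October 27, 1909 is 977 days inclusive.
977 = 7 × 139 + 4, so there are 139 full weeks plus 4 extra days.
Each full week contributes 3 days from the set (Mon, Fri, Sat): 139 × 3 = 417.
The 4 extra days are Sun, Mon, Tue, Wed — 1 of them qualifies.
Total: 417 + 1 = 418.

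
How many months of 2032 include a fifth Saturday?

4

A month has five Saturdays exactly when Saturday falls within its first (length − 28) days.
Jan: 31 days, starts Thu → 5 of Thu, Fri, Sat ✓
Feb: 29 days, starts Sun → 5 of Sun
Mar: 31 days, starts Mon → 5 of Mon, Tue, Wed
Apr: 30 days, starts Thu → 5 of Thu, Fri
May: 31 days, starts Sat → 5 of Sat, Sun, Mon ✓
Jun: 30 days, starts Tue → 5 of Tue, Wed
Jul: 31 days, starts Thu → 5 of Thu, Fri, Sat ✓
Aug: 31 days, starts Sun → 5 of Sun, Mon, Tue
Sep: 30 days, starts Wed → 5 of Wed, Thu
Oct: 31 days, starts Fri → 5 of Fri, Sat, Sun ✓
Nov: 30 days, starts Mon → 5 of Mon, Tue
Dec: 31 days, starts Wed → 5 of Wed, Thu, Fri
Months with five Saturdays: Jan, May, Jul, Oct.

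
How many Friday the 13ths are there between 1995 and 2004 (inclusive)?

17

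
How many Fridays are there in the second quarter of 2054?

13

Apr 1, 2054 is a Wednesday.
That's 91 days from start to end, counting both.
91 = 7 × 13, so the span is exactly 13 full weeks.
Each full week contributes one Friday: 13 so far.
Total: 13.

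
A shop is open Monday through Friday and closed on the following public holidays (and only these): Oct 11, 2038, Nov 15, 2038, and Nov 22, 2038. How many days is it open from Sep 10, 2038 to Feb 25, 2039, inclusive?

118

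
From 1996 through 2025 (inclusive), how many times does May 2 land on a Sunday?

Day of week of May 2 in each year:
1996: Thu, 1997: Fri, 1998: Sat, 1999: Sun ✓, 2000: Tue, 2001: Wed, 2002: Thu, 2003: Fri, 2004: Sun ✓, 2005: Mon, 2006: Tue, 2007: Wed, 2008: Fri, 2009: Sat, 2010: Sun ✓, 2011: Mon, 2012: Wed, 2013: Thu, 2014: Fri, 2015: Sat, 2016: Mon, 2017: Tue, 2018: Wed, 2019: Thu, 2020: Sat, 2021: Sun ✓, 2022: Mon, 2023: Tue, 2024: Thu, 2025: Fri
Sundays: 1999, 2004, 2010, 2021.

4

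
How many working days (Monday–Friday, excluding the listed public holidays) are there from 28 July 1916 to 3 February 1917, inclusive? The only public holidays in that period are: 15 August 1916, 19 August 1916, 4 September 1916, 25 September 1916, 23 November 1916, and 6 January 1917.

132 working days

28 July 1916 is a Friday.
From 28 July 1916 to 3 February 1917 is 191 days inclusive.
191 = 7 × 27 + 2, so there are 27 full weeks plus 2 extra days.
Each full week contributes 5 weekdays (Mon–Fri): 27 × 5 = 135.
The 2 extra days are Friday, Saturday — 1 of them qualifies.
Total: 135 + 1 = 136.
Holidays: 15 August 1916 (Tue); 19 August 1916 (Sat); 4 September 1916 (Mon); 25 September 1916 (Mon); 23 November 1916 (Thu); 6 January 1917 (Sat).
4 of the 6 holidays fall on weekdays; the rest are weekends and were already excluded.
Business days: 136 − 4 = 132.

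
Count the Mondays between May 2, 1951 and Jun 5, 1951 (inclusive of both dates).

May 2, 1951 is a Wednesday.
From May 2, 1951 to Jun 5, 1951 is 35 days inclusive.
35 = 7 × 5, so the span is exactly 5 full weeks.
Each full week contributes one Monday: 5 so far.

5 Mondays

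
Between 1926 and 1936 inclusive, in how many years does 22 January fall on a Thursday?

1

Day of week of January 22 in each year:
1926: Fri, 1927: Sat, 1928: Sun, 1929: Tue, 1930: Wed, 1931: Thu ✓, 1932: Fri, 1933: Sun, 1934: Mon, 1935: Tue, 1936: Wed
Thursdays: 1931.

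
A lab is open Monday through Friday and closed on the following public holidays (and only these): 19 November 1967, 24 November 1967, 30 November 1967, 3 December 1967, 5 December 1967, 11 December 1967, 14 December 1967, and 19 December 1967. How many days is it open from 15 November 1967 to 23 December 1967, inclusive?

22

15 November 1967 is a Wednesday.
The range spans 39 days (inclusive of both endpoints).
39 = 7 × 5 + 4, so there are 5 full weeks plus 4 extra days.
Each full week contributes 5 weekdays (Mon–Fri): 5 × 5 = 25.
The 4 extra days are Wed, Thu, Fri, Sat — 3 of them qualify.
Total: 25 + 3 = 28.
Holidays: 19 November 1967 (Sun); 24 November 1967 (Fri); 30 November 1967 (Thu); 3 December 1967 (Sun); 5 December 1967 (Tue); 11 December 1967 (Mon); 14 December 1967 (Thu); 19 December 1967 (Tue).
6 of the 8 holidays fall on weekdays; the rest are weekends and were already excluded.
Business days: 28 − 6 = 22.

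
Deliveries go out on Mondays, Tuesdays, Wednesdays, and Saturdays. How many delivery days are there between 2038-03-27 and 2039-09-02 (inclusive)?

300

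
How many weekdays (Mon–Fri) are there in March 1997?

21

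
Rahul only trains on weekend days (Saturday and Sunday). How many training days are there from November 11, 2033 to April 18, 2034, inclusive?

46

November 11, 2033 is a Friday.
That's 159 days from start to end, counting both.
159 = 7 × 22 + 5, so there are 22 full weeks plus 5 extra days.
Each full week contributes 2 weekend days (Sat, Sun): 22 × 2 = 44.
The 5 extra days are Friday, Saturday, Sunday, Monday, Tuesday — 2 of them qualify.
Total: 44 + 2 = 46.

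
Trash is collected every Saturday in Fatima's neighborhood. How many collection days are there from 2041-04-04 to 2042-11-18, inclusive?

85

2041-04-04 is a Thursday.
That's 594 days from start to end, counting both.
594 = 7 × 84 + 6, so there are 84 full weeks plus 6 extra days.
Each full week contributes one Saturday: 84 so far.
The 6 extra days are Thursday, Friday, Saturday, Sunday, Monday, Tuesday — 1 of them qualifies.
Total: 84 + 1 = 85.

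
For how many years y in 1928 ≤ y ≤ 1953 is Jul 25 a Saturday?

Day of week of July 25 in each year:
1928: Wed, 1929: Thu, 1930: Fri, 1931: Sat ✓, 1932: Mon, 1933: Tue, 1934: Wed, 1935: Thu, 1936: Sat ✓, 1937: Sun, 1938: Mon, 1939: Tue, 1940: Thu, 1941: Fri, 1942: Sat ✓, 1943: Sun, 1944: Tue, 1945: Wed, 1946: Thu, 1947: Fri, 1948: Sun, 1949: Mon, 1950: Tue, 1951: Wed, 1952: Fri, 1953: Sat ✓
Saturdays: 1931, 1936, 1942, 1953.

4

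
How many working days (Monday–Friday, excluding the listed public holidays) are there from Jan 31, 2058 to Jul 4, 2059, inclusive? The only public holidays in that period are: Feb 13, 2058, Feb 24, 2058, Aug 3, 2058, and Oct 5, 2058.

Jan 31, 2058 is a Thursday.
The range spans 520 days (inclusive of both endpoints).
520 = 7 × 74 + 2, so there are 74 full weeks plus 2 extra days.
Each full week contributes 5 weekdays (Mon–Fri): 74 × 5 = 370.
The 2 extra days are Thursday, Friday — 2 of them qualify.
Total: 370 + 2 = 372.
Holidays: Feb 13, 2058 (Wed); Feb 24, 2058 (Sun); Aug 3, 2058 (Sat); Oct 5, 2058 (Sat).
1 of the 4 holidays fall on weekdays; the rest are weekends and were already excluded.
Business days: 372 − 1 = 371.

371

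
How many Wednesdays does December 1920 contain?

5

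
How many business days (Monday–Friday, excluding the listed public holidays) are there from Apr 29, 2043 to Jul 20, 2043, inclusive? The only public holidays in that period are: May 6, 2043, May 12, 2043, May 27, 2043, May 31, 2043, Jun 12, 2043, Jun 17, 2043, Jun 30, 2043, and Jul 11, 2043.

Apr 29, 2043 is a Wednesday.
The range spans 83 days (inclusive of both endpoints).
83 = 7 × 11 + 6, so there are 11 full weeks plus 6 extra days.
Each full week contributes 5 weekdays (Mon–Fri): 11 × 5 = 55.
The 6 extra days are Wed, Thu, Fri, Sat, Sun, Mon — 4 of them qualify.
Total: 55 + 4 = 59.
Holidays: May 6, 2043 (Wed); May 12, 2043 (Tue); May 27, 2043 (Wed); May 31, 2043 (Sun); Jun 12, 2043 (Fri); Jun 17, 2043 (Wed); Jun 30, 2043 (Tue); Jul 11, 2043 (Sat).
6 of the 8 holidays fall on weekdays; the rest are weekends and were already excluded.
Business days: 59 − 6 = 53.

53 business days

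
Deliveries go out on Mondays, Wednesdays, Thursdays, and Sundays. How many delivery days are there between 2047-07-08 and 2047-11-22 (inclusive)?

79

2047-07-08 is a Monday.
The range spans 138 days (inclusive of both endpoints).
138 = 7 × 19 + 5, so there are 19 full weeks plus 5 extra days.
Each full week contributes 4 days from the set (Mon, Wed, Thu, Sun): 19 × 4 = 76.
The 5 extra days are Monday, Tuesday, Wednesday, Thursday, Friday — 3 of them qualify.
Total: 76 + 3 = 79.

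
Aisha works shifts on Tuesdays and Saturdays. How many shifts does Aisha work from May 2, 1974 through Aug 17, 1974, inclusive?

May 2, 1974 is a Thursday.
The range spans 108 days (inclusive of both endpoints).
108 = 7 × 15 + 3, so there are 15 full weeks plus 3 extra days.
Each full week contributes 2 days from the set (Tue, Sat): 15 × 2 = 30.
The 3 extra days are Thu, Fri, Sat — 1 of them qualifies.
Total: 30 + 1 = 31.

31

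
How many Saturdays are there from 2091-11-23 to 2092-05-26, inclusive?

2091-11-23 is a Friday.
From 2091-11-23 to 2092-05-26 is 186 days inclusive.
186 = 7 × 26 + 4, so there are 26 full weeks plus 4 extra days.
Each full week contributes one Saturday: 26 so far.
The 4 extra days are Fri, Sat, Sun, Mon — 1 of them qualifies.
Total: 26 + 1 = 27.

27 Saturdays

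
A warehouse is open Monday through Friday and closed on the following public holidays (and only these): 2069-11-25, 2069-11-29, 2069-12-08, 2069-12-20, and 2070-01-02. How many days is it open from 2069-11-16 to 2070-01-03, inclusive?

2069-11-16 is a Saturday.
That's 49 days from start to end, counting both.
49 = 7 × 7, so the span is exactly 7 full weeks.
Each full week contributes 5 weekdays (Mon–Fri): 7 × 5 = 35.
Total: 35.
Holidays: 2069-11-25 (Mon); 2069-11-29 (Fri); 2069-12-08 (Sun); 2069-12-20 (Fri); 2070-01-02 (Thu).
4 of the 5 holidays fall on weekdays; the rest are weekends and were already excluded.
Business days: 35 − 4 = 31.

31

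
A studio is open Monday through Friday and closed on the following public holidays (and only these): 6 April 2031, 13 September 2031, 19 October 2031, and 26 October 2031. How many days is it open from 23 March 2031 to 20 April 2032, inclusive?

23 March 2031 is a Sunday.
From 23 March 2031 to 20 April 2032 is 395 days inclusive.
395 = 7 × 56 + 3, so there are 56 full weeks plus 3 extra days.
Each full week contributes 5 weekdays (Mon–Fri): 56 × 5 = 280.
The 3 extra days are Sunday, Monday, Tuesday — 2 of them qualify.
Total: 280 + 2 = 282.
Holidays: 6 April 2031 (Sun); 13 September 2031 (Sat); 19 October 2031 (Sun); 26 October 2031 (Sun).
None of the 4 holidays fall on a weekday, so nothing to subtract.
Business days: 282 − 0 = 282.

282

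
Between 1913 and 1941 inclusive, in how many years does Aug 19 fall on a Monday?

4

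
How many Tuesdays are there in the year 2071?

2071-01-01 is a Thursday.
From 2071-01-01 to 2071-12-31 is 365 days inclusive.
365 = 7 × 52 + 1, so there are 52 full weeks plus 1 extra day.
Each full week contributes one Tuesday: 52 so far.
The 1 extra day is Thursday — none qualify.
Total: 52 + 0 = 52.

52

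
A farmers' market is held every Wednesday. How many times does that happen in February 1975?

4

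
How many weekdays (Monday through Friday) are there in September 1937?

22

September 1, 1937 is a Wednesday.
The range spans 30 days (inclusive of both endpoints).
30 = 7 × 4 + 2, so there are 4 full weeks plus 2 extra days.
Each full week contributes 5 weekdays (Mon–Fri): 4 × 5 = 20.
The 2 extra days are Wednesday, Thursday — 2 of them qualify.
Total: 20 + 2 = 22.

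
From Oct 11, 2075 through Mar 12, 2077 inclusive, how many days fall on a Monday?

Oct 11, 2075 is a Friday.
From Oct 11, 2075 to Mar 12, 2077 is 519 days inclusive.
519 = 7 × 74 + 1, so there are 74 full weeks plus 1 extra day.
Each full week contributes one Monday: 74 so far.
The 1 extra day is Fri — none qualify.
Total: 74 + 0 = 74.

74 Mondays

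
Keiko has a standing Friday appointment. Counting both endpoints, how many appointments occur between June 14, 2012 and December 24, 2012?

28 Fridays

June 14, 2012 is a Thursday.
That's 194 days from start to end, counting both.
194 = 7 × 27 + 5, so there are 27 full weeks plus 5 extra days.
Each full week contributes one Friday: 27 so far.
The 5 extra days are Thursday, Friday, Saturday, Sunday, Monday — 1 of them qualifies.
Total: 27 + 1 = 28.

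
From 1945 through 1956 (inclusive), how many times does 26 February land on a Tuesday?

Day of week of February 26 in each year:
1945: Mon, 1946: Tue ✓, 1947: Wed, 1948: Thu, 1949: Sat, 1950: Sun, 1951: Mon, 1952: Tue ✓, 1953: Thu, 1954: Fri, 1955: Sat, 1956: Sun
Tuesdays: 1946, 1952.

2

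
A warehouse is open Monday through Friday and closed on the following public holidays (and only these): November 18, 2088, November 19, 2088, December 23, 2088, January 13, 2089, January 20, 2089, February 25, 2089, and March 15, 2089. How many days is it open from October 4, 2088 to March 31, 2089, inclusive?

122 business days

October 4, 2088 is a Monday.
That's 179 days from start to end, counting both.
179 = 7 × 25 + 4, so there are 25 full weeks plus 4 extra days.
Each full week contributes 5 weekdays (Mon–Fri): 25 × 5 = 125.
The 4 extra days are Mon, Tue, Wed, Thu — 4 of them qualify.
Total: 125 + 4 = 129.
Holidays: November 18, 2088 (Thu); November 19, 2088 (Fri); December 23, 2088 (Thu); January 13, 2089 (Thu); January 20, 2089 (Thu); February 25, 2089 (Fri); March 15, 2089 (Tue).
All 7 holidays fall on weekdays, so subtract 7.
Business days: 129 − 7 = 122.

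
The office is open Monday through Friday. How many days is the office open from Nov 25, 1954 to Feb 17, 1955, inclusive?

61 weekdays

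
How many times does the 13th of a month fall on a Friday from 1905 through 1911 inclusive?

12

Friday-the-13ths by year:
1905: Jan, Oct
1906: Apr, Jul
1907: Sep, Dec
1908: Mar, Nov
1909: Aug
1910: May
1911: Jan, Oct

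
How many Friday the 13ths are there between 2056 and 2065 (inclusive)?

Friday-the-13ths by year:
2056: Oct
2057: Apr, Jul
2058: Sep, Dec
2059: Jun
2060: Feb, Aug
2061: May
2062: Jan, Oct
2063: Apr, Jul
2064: Jun
2065: Feb, Mar, Nov

17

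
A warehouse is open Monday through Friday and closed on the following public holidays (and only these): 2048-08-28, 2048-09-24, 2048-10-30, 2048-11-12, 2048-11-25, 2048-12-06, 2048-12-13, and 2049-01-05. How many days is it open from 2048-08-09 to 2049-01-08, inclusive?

104

2048-08-09 is a Sunday.
The range spans 153 days (inclusive of both endpoints).
153 = 7 × 21 + 6, so there are 21 full weeks plus 6 extra days.
Each full week contributes 5 weekdays (Mon–Fri): 21 × 5 = 105.
The 6 extra days are Sunday, Monday, Tuesday, Wednesday, Thursday, Friday — 5 of them qualify.
Total: 105 + 5 = 110.
Holidays: 2048-08-28 (Fri); 2048-09-24 (Thu); 2048-10-30 (Fri); 2048-11-12 (Thu); 2048-11-25 (Wed); 2048-12-06 (Sun); 2048-12-13 (Sun); 2049-01-05 (Tue).
6 of the 8 holidays fall on weekdays; the rest are weekends and were already excluded.
Business days: 110 − 6 = 104.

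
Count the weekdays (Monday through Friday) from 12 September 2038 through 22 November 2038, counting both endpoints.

12 September 2038 is a Sunday.
From 12 September 2038 to 22 November 2038 is 72 days inclusive.
72 = 7 × 10 + 2, so there are 10 full weeks plus 2 extra days.
Each full week contributes 5 weekdays (Mon–Fri): 10 × 5 = 50.
The 2 extra days are Sunday, Monday — 1 of them qualifies.
Total: 50 + 1 = 51.

51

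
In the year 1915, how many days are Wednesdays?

52

1 January 1915 is a Friday.
From 1 January 1915 to 31 December 1915 is 365 days inclusive.
365 = 7 × 52 + 1, so there are 52 full weeks plus 1 extra day.
Each full week contributes one Wednesday: 52 so far.
The 1 extra day is Friday — none qualify.
Total: 52 + 0 = 52.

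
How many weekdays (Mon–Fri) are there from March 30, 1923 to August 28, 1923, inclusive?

108 weekdays

March 30, 1923 is a Friday.
From March 30, 1923 to August 28, 1923 is 152 days inclusive.
152 = 7 × 21 + 5, so there are 21 full weeks plus 5 extra days.
Each full week contributes 5 weekdays (Mon–Fri): 21 × 5 = 105.
The 5 extra days are Friday, Saturday, Sunday, Monday, Tuesday — 3 of them qualify.
Total: 105 + 3 = 108.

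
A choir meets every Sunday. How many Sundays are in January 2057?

4

2057-01-01 is a Monday.
The range spans 31 days (inclusive of both endpoints).
31 = 7 × 4 + 3, so there are 4 full weeks plus 3 extra days.
Each full week contributes one Sunday: 4 so far.
The 3 extra days are Mon, Tue, Wed — none qualify.
Total: 4 + 0 = 4.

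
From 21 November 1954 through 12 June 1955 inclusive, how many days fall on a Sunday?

21 November 1954 is a Sunday.
From 21 November 1954 to 12 June 1955 is 204 days inclusive.
204 = 7 × 29 + 1, so there are 29 full weeks plus 1 extra day.
Each full week contributes one Sunday: 29 so far.
The 1 extra day is Sun — 1 of them qualifies.
Total: 29 + 1 = 30.

30 Sundays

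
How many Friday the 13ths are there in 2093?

3

The 13th falls on a Friday when the month's 13th has weekday Fri.
Jan 13 is Tue; Feb 13 is Fri ✓; Mar 13 is Fri ✓; Apr 13 is Mon; May 13 is Wed; Jun 13 is Sat; Jul 13 is Mon; Aug 13 is Thu; Sep 13 is Sun; Oct 13 is Tue; Nov 13 is Fri ✓; Dec 13 is Sun.
Friday the 13ths: Feb, Mar, Nov.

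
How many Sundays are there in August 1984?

1 August 1984 is a Wednesday.
That's 31 days from start to end, counting both.
31 = 7 × 4 + 3, so there are 4 full weeks plus 3 extra days.
Each full week contributes one Sunday: 4 so far.
The 3 extra days are Wednesday, Thursday, Friday — none qualify.
Total: 4 + 0 = 4.

4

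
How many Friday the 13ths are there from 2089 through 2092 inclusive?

Friday-the-13ths by year:
2089: May
2090: Jan, Oct
2091: Apr, Jul
2092: Jun

6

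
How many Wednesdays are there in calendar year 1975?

Jan 1, 1975 is a Wednesday.
From Jan 1, 1975 to Dec 31, 1975 is 365 days inclusive.
365 = 7 × 52 + 1, so there are 52 full weeks plus 1 extra day.
Each full week contributes one Wednesday: 52 so far.
The 1 extra day is Wed — 1 of them qualifies.
Total: 52 + 1 = 53.

53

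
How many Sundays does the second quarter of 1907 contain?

1907-04-01 is a Monday.
The range spans 91 days (inclusive of both endpoints).
91 = 7 × 13, so the span is exactly 13 full weeks.
Each full week contributes one Sunday: 13 so far.
Total: 13.

13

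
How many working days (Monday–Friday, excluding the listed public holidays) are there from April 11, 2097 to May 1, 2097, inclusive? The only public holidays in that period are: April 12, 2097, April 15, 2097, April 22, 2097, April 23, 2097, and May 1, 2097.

10

April 11, 2097 is a Thursday.
From April 11, 2097 to May 1, 2097 is 21 days inclusive.
21 = 7 × 3, so the span is exactly 3 full weeks.
Each full week contributes 5 weekdays (Mon–Fri): 3 × 5 = 15.
Holidays: April 12, 2097 (Fri); April 15, 2097 (Mon); April 22, 2097 (Mon); April 23, 2097 (Tue); May 1, 2097 (Wed).
All 5 holidays fall on weekdays, so subtract 5.
Business days: 15 − 5 = 10.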